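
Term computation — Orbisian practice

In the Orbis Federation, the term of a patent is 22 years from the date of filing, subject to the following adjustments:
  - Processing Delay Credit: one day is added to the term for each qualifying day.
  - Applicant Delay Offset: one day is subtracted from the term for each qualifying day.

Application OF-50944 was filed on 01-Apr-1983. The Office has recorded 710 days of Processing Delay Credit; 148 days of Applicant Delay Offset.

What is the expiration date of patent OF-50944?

2006-10-15

Base term: filing date + 22 years → 1 April 2005.
Processing Delay Credit: +710 days → 12 March 2007.
Applicant Delay Offset: −148 days → 15 October 2006.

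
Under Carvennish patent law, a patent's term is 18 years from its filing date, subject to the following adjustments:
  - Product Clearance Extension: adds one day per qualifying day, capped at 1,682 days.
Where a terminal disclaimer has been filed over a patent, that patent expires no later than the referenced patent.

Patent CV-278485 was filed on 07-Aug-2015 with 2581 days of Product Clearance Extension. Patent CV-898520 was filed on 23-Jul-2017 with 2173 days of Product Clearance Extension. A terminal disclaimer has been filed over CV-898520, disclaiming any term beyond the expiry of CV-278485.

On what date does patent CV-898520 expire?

2038-03-16

Natural term of CV-898520:
  Base: filing + 18 years → 23 July 2035.
  Product Clearance Extension: 2173 days claimed exceeds the 1682-day cap, so +1682 days → 29 February 2040.
Expiry of referenced patent CV-278485:
  Base: filing + 18 years → 7 August 2033.
  Product Clearance Extension: 2581 days claimed exceeds the 1682-day cap, so +1682 days → 16 March 2038.
Terminal disclaimer: CV-898520 expires on the earlier of 29 February 2040 and 16 March 2038.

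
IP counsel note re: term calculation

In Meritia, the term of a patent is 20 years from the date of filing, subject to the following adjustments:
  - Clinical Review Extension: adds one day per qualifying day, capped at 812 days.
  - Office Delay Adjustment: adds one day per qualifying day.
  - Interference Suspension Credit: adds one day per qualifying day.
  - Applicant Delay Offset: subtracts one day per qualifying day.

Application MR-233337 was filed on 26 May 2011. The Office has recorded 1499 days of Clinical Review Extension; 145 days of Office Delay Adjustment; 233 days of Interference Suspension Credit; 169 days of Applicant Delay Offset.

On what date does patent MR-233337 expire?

Base term: filing date + 20 years → 26 May 2031.
Clinical Review Extension: 1499 days claimed exceeds the 812-day cap, so +812 days → 15 August 2033.
Office Delay Adjustment: +145 days → 7 January 2034.
Interference Suspension Credit: +233 days → 28 August 2034.
Applicant Delay Offset: −169 days → 12 March 2034.

March 12, 2034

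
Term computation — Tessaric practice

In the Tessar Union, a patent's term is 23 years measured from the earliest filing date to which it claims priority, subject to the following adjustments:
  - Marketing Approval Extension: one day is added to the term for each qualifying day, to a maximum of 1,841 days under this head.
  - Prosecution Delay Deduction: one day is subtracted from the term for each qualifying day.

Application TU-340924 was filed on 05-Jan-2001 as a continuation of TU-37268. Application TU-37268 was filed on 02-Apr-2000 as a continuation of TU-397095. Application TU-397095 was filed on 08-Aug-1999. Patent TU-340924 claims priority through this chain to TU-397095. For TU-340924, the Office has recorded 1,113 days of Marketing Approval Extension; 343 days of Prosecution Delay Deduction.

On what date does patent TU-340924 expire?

2024-09-16

Earliest priority filing: 8 August 1999.
Base term: 8 August 1999 + 23 years → 8 August 2022.
Marketing Approval Extension: 1113 days (within the 1841-day cap) → +1113 days → 25 August 2025.
Prosecution Delay Deduction: −343 days → 16 September 2024.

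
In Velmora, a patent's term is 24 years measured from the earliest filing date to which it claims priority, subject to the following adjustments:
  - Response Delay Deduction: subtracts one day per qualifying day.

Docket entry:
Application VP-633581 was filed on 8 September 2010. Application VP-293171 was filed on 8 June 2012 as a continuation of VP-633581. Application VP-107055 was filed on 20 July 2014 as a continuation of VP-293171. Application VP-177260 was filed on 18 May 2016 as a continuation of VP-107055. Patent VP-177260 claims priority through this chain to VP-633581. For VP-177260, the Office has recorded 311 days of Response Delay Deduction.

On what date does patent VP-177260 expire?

2033-11-01

Earliest priority filing: 8 September 2010.
Base term: 8 September 2010 + 24 years → 8 September 2034.
Response Delay Deduction: −311 days → 1 November 2033.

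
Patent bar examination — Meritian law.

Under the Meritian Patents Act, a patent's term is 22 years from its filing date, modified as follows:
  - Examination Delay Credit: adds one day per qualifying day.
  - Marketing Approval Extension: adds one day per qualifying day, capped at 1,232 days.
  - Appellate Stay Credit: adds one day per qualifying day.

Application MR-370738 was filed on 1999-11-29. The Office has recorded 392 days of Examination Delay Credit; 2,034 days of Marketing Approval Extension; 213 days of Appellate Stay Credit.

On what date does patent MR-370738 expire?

December 10, 2026

Base term: filing date + 22 years → 29 November 2021.
Examination Delay Credit: +392 days → 26 December 2022.
Marketing Approval Extension: 2034 days claimed exceeds the 1232-day cap, so +1232 days → 11 May 2026.
Appellate Stay Credit: +213 days → 10 December 2026.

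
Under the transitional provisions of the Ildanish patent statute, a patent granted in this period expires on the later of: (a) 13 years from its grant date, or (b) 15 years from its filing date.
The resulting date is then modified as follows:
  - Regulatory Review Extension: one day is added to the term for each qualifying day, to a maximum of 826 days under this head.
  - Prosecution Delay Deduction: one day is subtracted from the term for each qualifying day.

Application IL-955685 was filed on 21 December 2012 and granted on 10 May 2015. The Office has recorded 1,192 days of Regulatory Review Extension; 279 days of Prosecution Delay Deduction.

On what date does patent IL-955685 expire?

(a) grant + 13 years → 10 May 2028.
(b) filing + 15 years → 21 December 2027.
Later of the two: 10 May 2028.
Regulatory Review Extension: 1192 days claimed exceeds the 826-day cap, so +826 days → 14 August 2030.
Prosecution Delay Deduction: −279 days → 8 November 2029.

November 8, 2029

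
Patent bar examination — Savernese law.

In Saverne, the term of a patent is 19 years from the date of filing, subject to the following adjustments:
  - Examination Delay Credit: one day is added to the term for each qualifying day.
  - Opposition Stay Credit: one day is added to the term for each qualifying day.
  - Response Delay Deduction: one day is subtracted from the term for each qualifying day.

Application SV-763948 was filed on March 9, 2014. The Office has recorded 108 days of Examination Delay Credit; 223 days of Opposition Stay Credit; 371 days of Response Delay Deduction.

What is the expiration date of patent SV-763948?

Base term: filing date + 19 years → 9 March 2033.
Examination Delay Credit: +108 days → 25 June 2033.
Opposition Stay Credit: +223 days → 3 February 2034.
Response Delay Deduction: −371 days → 28 January 2033.

January 28, 2033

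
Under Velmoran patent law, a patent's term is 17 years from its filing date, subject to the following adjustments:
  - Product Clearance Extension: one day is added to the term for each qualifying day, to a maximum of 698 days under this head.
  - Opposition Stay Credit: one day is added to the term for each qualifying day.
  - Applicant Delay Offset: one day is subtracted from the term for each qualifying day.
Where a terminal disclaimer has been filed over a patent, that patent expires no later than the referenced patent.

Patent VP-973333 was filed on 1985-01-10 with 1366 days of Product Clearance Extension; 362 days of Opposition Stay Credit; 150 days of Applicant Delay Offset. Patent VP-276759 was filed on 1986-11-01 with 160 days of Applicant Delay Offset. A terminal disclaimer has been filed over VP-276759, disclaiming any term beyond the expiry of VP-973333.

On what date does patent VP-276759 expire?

Natural term of VP-276759:
  Base: filing + 17 years → 1 November 2003.
  Applicant Delay Offset: −160 days → 25 May 2003.
Expiry of referenced patent VP-973333:
  Base: filing + 17 years → 10 January 2002.
  Product Clearance Extension: 1366 days claimed exceeds the 698-day cap, so +698 days → 9 December 2003.
  Opposition Stay Credit: +362 days → 5 December 2004.
  Applicant Delay Offset: −150 days → 8 July 2004.
Terminal disclaimer: VP-276759 expires on the earlier of 25 May 2003 and 8 July 2004.

May 25, 2003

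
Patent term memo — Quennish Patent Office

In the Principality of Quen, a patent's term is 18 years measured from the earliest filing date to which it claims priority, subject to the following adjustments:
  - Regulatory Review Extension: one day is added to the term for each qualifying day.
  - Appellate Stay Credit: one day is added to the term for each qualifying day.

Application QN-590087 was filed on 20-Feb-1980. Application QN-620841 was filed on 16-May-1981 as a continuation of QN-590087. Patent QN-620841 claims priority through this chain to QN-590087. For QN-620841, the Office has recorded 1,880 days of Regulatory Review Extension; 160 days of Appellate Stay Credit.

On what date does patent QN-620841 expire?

Earliest priority filing: 20 February 1980.
Base term: 20 February 1980 + 18 years → 20 February 1998.
Regulatory Review Extension: +1880 days → 15 April 2003.
Appellate Stay Credit: +160 days → 22 September 2003.

2003-09-22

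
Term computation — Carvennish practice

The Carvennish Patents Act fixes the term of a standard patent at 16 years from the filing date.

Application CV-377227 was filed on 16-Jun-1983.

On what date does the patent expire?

June 16, 1999

Filing date + 16 years → 16 June 1999.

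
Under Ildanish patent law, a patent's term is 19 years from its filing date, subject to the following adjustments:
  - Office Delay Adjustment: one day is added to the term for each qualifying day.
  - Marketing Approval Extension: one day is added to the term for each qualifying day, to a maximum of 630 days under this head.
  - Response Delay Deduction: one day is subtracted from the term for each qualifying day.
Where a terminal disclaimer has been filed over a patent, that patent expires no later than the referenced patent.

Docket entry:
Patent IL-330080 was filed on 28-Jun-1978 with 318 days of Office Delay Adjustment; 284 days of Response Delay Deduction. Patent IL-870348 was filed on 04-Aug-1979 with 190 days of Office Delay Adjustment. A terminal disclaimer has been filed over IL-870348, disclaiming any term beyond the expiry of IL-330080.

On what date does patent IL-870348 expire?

Natural term of IL-870348:
  Base: filing + 19 years → 4 August 1998.
  Office Delay Adjustment: +190 days → 10 February 1999.
Expiry of referenced patent IL-330080:
  Base: filing + 19 years → 28 June 1997.
  Office Delay Adjustment: +318 days → 12 May 1998.
  Response Delay Deduction: −284 days → 1 August 1997.
Terminal disclaimer: IL-870348 expires on the earlier of 10 February 1999 and 1 August 1997.

August 1, 1997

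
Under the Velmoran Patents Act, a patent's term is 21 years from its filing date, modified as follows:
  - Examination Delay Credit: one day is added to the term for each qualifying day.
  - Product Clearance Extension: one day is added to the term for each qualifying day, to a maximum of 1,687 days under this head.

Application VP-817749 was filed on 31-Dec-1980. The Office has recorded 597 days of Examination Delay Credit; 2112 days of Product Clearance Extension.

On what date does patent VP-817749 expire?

2008-04-02

Base term: filing date + 21 years → 31 December 2001.
Examination Delay Credit: +597 days → 20 August 2003.
Product Clearance Extension: 2112 days claimed exceeds the 1687-day cap, so +1687 days → 2 April 2008.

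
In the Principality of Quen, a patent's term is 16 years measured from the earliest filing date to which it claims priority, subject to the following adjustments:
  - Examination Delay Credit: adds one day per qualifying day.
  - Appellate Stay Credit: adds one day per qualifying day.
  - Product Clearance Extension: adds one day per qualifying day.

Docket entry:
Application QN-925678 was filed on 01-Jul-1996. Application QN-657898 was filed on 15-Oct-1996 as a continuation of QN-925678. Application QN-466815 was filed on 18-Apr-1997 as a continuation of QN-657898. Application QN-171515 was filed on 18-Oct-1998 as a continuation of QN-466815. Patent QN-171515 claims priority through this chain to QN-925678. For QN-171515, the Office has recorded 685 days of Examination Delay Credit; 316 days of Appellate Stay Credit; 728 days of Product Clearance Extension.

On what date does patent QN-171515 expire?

Earliest priority filing: 1 July 1996.
Base term: 1 July 1996 + 16 years → 1 July 2012.
Examination Delay Credit: +685 days → 17 May 2014.
Appellate Stay Credit: +316 days → 29 March 2015.
Product Clearance Extension: +728 days → 26 March 2017.

March 26, 2017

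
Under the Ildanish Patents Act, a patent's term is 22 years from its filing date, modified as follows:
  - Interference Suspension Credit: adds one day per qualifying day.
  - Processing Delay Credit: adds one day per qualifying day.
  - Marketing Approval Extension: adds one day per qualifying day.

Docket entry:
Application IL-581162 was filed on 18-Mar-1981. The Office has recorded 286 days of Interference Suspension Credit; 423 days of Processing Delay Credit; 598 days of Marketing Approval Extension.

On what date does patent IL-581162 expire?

2006-10-15

Base term: filing date + 22 years → 18 March 2003.
Interference Suspension Credit: +286 days → 29 December 2003.
Processing Delay Credit: +423 days → 24 February 2005.
Marketing Approval Extension: +598 days → 15 October 2006.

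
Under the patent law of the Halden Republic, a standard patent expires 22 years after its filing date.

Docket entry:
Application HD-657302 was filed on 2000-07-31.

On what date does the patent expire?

2022-07-31

Filing date + 22 years → 31 July 2022.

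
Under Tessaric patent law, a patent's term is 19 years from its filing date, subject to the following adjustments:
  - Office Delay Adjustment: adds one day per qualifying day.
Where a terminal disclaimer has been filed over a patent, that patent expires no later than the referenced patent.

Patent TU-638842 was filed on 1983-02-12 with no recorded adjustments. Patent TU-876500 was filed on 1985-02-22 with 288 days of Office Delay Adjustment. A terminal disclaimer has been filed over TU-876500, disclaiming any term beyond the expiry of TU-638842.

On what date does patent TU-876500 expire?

2002-02-12

Natural term of TU-876500:
  Base: filing + 19 years → 22 February 2004.
  Office Delay Adjustment: +288 days → 6 December 2004.
Expiry of referenced patent TU-638842:
  Base: filing + 19 years → 12 February 2002.
Terminal disclaimer: TU-876500 expires on the earlier of 6 December 2004 and 12 February 2002.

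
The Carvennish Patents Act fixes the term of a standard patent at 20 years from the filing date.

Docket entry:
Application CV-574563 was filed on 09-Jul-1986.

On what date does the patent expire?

Filing date + 20 years → 9 July 2006.

2006-07-09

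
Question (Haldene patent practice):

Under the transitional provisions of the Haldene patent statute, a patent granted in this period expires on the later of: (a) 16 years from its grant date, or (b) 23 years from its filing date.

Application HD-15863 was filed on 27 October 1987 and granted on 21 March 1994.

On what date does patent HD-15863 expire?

2010-10-27

(a) grant + 16 years → 21 March 2010.
(b) filing + 23 years → 27 October 2010.
Later of the two: 27 October 2010.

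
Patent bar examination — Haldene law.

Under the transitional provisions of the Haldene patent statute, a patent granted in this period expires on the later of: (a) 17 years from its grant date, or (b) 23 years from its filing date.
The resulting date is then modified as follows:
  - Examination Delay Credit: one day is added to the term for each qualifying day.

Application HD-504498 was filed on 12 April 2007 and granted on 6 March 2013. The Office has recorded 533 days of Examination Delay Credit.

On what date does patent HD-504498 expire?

(a) grant + 17 years → 6 March 2030.
(b) filing + 23 years → 12 April 2030.
Later of the two: 12 April 2030.
Examination Delay Credit: +533 days → 27 September 2031.

September 27, 2031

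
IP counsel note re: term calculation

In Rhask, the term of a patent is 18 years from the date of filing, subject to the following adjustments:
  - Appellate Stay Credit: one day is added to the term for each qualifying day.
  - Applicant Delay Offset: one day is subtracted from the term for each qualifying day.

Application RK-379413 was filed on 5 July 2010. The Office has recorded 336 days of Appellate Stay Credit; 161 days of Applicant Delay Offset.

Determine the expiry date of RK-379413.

Base term: filing date + 18 years → 5 July 2028.
Appellate Stay Credit: +336 days → 6 June 2029.
Applicant Delay Offset: −161 days → 27 December 2028.

2028-12-27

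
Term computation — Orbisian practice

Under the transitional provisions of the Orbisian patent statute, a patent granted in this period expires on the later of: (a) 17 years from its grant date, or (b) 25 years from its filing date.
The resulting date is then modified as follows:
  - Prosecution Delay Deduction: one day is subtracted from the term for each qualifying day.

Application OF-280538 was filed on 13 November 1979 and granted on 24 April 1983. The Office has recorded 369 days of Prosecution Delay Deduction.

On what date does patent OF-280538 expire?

(a) grant + 17 years → 24 April 2000.
(b) filing + 25 years → 13 November 2004.
Later of the two: 13 November 2004.
Prosecution Delay Deduction: −369 days → 10 November 2003.

2003-11-10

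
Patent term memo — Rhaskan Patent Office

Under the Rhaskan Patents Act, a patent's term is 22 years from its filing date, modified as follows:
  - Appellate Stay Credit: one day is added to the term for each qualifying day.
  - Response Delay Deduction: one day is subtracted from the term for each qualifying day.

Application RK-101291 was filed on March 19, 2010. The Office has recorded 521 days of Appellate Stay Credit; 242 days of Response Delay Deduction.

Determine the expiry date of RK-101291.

Base term: filing date + 22 years → 19 March 2032.
Appellate Stay Credit: +521 days → 22 August 2033.
Response Delay Deduction: −242 days → 23 December 2032.

2032-12-23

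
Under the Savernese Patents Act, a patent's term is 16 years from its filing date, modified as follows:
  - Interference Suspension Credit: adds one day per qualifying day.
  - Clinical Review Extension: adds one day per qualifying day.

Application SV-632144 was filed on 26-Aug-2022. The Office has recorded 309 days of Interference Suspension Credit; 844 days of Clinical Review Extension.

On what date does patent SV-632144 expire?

2041-10-22

Base term: filing date + 16 years → 26 August 2038.
Interference Suspension Credit: +309 days → 1 July 2039.
Clinical Review Extension: +844 days → 22 October 2041.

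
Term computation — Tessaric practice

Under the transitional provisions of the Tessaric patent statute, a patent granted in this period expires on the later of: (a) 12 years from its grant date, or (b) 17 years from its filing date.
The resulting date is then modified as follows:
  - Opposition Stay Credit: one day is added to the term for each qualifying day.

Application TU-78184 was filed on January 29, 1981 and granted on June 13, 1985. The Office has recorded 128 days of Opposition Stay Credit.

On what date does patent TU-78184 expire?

1998-06-06

(a) grant + 12 years → 13 June 1997.
(b) filing + 17 years → 29 January 1998.
Later of the two: 29 January 1998.
Opposition Stay Credit: +128 days → 6 June 1998.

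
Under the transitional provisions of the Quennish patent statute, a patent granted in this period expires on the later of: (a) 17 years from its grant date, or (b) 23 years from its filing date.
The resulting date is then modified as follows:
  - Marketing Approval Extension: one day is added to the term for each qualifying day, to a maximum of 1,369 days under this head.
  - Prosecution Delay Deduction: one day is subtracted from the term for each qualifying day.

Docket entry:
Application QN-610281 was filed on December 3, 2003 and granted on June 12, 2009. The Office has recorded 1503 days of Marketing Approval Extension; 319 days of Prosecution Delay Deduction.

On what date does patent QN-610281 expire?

2029-10-18

(a) grant + 17 years → 12 June 2026.
(b) filing + 23 years → 3 December 2026.
Later of the two: 3 December 2026.
Marketing Approval Extension: 1503 days claimed exceeds the 1369-day cap, so +1369 days → 2 September 2030.
Prosecution Delay Deduction: −319 days → 18 October 2029.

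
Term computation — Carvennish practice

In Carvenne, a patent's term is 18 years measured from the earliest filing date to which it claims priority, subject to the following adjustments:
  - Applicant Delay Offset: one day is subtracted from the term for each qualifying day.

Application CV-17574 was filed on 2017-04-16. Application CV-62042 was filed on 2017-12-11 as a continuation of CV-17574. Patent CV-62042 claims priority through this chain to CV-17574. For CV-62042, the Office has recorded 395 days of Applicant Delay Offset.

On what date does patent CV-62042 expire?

2034-03-17

Earliest priority filing: 16 April 2017.
Base term: 16 April 2017 + 18 years → 16 April 2035.
Applicant Delay Offset: −395 days → 17 March 2034.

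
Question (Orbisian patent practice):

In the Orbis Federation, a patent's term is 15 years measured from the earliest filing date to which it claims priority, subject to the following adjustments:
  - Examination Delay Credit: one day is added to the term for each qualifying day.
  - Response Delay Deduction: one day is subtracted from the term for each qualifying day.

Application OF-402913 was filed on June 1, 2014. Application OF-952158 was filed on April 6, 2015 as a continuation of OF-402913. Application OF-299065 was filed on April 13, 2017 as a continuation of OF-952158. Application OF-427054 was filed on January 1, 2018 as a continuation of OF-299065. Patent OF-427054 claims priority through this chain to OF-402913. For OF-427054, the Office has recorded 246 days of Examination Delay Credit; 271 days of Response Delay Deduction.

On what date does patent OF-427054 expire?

2029-05-07

Earliest priority filing: 1 June 2014.
Base term: 1 June 2014 + 15 years → 1 June 2029.
Examination Delay Credit: +246 days → 2 February 2030.
Response Delay Deduction: −271 days → 7 May 2029.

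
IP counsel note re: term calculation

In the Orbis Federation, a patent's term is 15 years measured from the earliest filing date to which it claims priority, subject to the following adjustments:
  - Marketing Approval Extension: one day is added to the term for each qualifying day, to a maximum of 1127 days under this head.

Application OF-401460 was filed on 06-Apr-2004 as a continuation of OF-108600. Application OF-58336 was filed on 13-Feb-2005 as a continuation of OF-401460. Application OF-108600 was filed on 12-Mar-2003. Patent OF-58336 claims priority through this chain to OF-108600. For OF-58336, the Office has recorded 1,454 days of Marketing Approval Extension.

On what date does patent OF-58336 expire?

Earliest priority filing: 12 March 2003.
Base term: 12 March 2003 + 15 years → 12 March 2018.
Marketing Approval Extension: 1454 days claimed exceeds the 1127-day cap, so +1127 days → 12 April 2021.

April 12, 2021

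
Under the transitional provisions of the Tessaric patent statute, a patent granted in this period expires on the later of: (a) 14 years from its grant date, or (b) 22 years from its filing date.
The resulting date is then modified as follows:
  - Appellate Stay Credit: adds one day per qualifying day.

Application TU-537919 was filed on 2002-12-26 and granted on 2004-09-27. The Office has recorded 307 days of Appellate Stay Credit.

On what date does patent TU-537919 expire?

October 29, 2025

(a) grant + 14 years → 27 September 2018.
(b) filing + 22 years → 26 December 2024.
Later of the two: 26 December 2024.
Appellate Stay Credit: +307 days → 29 October 2025.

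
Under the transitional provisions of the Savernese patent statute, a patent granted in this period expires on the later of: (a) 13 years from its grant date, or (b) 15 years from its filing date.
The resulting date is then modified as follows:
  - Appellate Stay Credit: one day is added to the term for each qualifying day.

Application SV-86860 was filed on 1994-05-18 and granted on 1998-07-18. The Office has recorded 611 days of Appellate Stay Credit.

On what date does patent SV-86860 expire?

March 20, 2013

(a) grant + 13 years → 18 July 2011.
(b) filing + 15 years → 18 May 2009.
Later of the two: 18 July 2011.
Appellate Stay Credit: +611 days → 20 March 2013.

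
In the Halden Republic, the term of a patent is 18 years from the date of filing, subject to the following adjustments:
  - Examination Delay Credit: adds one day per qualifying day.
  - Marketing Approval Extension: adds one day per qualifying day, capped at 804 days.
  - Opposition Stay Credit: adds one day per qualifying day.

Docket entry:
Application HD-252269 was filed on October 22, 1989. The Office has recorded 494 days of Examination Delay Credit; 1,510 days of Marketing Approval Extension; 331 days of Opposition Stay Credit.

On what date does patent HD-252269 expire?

Base term: filing date + 18 years → 22 October 2007.
Examination Delay Credit: +494 days → 27 February 2009.
Marketing Approval Extension: 1510 days claimed exceeds the 804-day cap, so +804 days → 12 May 2011.
Opposition Stay Credit: +331 days → 7 April 2012.

2012-04-07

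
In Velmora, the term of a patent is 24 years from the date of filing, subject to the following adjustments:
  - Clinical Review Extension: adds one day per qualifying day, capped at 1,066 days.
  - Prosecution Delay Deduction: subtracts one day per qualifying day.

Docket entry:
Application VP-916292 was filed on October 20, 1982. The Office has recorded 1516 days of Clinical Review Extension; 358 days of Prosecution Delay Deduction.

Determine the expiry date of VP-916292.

September 27, 2008

Base term: filing date + 24 years → 20 October 2006.
Clinical Review Extension: 1516 days claimed exceeds the 1066-day cap, so +1066 days → 20 September 2009.
Prosecution Delay Deduction: −358 days → 27 September 2008.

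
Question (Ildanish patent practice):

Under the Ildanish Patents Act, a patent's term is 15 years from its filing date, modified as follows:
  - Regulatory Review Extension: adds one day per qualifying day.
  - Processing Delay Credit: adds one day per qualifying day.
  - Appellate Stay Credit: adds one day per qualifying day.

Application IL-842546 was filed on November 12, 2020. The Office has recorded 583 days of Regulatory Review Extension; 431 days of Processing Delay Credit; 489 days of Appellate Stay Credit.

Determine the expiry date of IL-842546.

Base term: filing date + 15 years → 12 November 2035.
Regulatory Review Extension: +583 days → 17 June 2037.
Processing Delay Credit: +431 days → 22 August 2038.
Appellate Stay Credit: +489 days → 24 December 2039.

December 24, 2039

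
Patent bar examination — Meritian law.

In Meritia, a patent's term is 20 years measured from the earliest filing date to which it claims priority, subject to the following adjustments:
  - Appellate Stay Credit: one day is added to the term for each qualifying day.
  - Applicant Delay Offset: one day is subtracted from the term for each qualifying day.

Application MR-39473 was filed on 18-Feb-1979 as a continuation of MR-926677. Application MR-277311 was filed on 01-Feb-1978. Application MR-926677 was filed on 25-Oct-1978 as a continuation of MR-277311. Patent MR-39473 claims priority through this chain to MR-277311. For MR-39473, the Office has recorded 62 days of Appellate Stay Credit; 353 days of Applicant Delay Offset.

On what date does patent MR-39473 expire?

Earliest priority filing: 1 February 1978.
Base term: 1 February 1978 + 20 years → 1 February 1998.
Appellate Stay Credit: +62 days → 4 April 1998.
Applicant Delay Offset: −353 days → 16 April 1997.

1997-04-16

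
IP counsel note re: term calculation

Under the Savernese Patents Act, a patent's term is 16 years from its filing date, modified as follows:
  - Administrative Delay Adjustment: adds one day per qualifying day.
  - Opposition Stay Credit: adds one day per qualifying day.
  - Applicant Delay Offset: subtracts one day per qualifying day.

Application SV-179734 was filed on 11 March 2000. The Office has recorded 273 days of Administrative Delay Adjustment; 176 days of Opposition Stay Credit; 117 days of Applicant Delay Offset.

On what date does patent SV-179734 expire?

Base term: filing date + 16 years → 11 March 2016.
Administrative Delay Adjustment: +273 days → 9 December 2016.
Opposition Stay Credit: +176 days → 3 June 2017.
Applicant Delay Offset: −117 days → 6 February 2017.

2017-02-06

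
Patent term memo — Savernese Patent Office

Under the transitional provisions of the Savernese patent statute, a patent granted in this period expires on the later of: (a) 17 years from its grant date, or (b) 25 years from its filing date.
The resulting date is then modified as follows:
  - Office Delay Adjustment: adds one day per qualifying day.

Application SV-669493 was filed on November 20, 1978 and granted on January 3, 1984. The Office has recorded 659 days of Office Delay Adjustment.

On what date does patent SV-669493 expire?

(a) grant + 17 years → 3 January 2001.
(b) filing + 25 years → 20 November 2003.
Later of the two: 20 November 2003.
Office Delay Adjustment: +659 days → 9 September 2005.

September 9, 2005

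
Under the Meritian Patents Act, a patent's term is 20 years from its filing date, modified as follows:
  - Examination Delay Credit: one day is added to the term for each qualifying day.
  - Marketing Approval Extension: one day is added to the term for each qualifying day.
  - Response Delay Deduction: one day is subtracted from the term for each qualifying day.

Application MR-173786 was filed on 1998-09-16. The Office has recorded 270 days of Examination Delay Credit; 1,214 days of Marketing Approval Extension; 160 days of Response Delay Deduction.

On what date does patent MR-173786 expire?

Base term: filing date + 20 years → 16 September 2018.
Examination Delay Credit: +270 days → 13 June 2019.
Marketing Approval Extension: +1214 days → 9 October 2022.
Response Delay Deduction: −160 days → 2 May 2022.

2022-05-02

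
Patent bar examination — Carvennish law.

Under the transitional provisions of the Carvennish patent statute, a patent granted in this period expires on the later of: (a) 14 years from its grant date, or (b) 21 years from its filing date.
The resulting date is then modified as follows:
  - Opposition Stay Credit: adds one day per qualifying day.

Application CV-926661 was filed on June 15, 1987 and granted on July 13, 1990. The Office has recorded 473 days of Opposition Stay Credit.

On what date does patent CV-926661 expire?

2009-10-01

(a) grant + 14 years → 13 July 2004.
(b) filing + 21 years → 15 June 2008.
Later of the two: 15 June 2008.
Opposition Stay Credit: +473 days → 1 October 2009.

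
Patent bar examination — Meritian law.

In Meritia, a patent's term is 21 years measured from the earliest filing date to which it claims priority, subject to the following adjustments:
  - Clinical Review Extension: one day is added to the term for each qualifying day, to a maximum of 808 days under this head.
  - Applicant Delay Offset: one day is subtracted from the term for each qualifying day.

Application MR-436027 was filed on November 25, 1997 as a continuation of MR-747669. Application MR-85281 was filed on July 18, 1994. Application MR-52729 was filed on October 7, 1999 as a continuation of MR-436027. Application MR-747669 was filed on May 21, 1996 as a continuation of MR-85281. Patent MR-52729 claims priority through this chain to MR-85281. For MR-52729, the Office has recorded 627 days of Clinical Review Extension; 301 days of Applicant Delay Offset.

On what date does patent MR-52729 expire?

June 8, 2016

Earliest priority filing: 18 July 1994.
Base term: 18 July 1994 + 21 years → 18 July 2015.
Clinical Review Extension: 627 days (within the 808-day cap) → +627 days → 5 April 2017.
Applicant Delay Offset: −301 days → 8 June 2016.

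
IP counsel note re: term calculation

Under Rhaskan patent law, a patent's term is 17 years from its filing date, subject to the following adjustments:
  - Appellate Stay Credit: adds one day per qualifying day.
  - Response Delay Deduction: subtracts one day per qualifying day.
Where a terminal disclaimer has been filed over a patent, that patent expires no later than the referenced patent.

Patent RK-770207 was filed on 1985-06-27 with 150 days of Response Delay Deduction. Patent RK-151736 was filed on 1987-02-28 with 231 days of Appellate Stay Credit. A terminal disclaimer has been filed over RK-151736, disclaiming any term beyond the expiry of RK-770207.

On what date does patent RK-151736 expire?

January 28, 2002

Natural term of RK-151736:
  Base: filing + 17 years → 28 February 2004.
  Appellate Stay Credit: +231 days → 16 October 2004.
Expiry of referenced patent RK-770207:
  Base: filing + 17 years → 27 June 2002.
  Response Delay Deduction: −150 days → 28 January 2002.
Terminal disclaimer: RK-151736 expires on the earlier of 16 October 2004 and 28 January 2002.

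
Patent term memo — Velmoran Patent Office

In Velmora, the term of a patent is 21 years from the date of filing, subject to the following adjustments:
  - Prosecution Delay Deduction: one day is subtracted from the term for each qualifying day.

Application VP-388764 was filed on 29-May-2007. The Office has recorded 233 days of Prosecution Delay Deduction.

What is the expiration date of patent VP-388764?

Base term: filing date + 21 years → 29 May 2028.
Prosecution Delay Deduction: −233 days → 9 October 2027.

2027-10-09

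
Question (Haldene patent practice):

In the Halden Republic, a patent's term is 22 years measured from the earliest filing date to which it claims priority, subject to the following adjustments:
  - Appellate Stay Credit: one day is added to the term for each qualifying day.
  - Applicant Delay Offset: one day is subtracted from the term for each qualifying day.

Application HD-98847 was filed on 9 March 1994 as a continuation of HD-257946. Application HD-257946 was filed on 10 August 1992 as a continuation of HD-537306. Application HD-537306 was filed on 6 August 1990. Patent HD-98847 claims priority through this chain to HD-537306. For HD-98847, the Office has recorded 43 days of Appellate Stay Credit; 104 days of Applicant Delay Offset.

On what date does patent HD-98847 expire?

Earliest priority filing: 6 August 1990.
Base term: 6 August 1990 + 22 years → 6 August 2012.
Appellate Stay Credit: +43 days → 18 September 2012.
Applicant Delay Offset: −104 days → 6 June 2012.

2012-06-06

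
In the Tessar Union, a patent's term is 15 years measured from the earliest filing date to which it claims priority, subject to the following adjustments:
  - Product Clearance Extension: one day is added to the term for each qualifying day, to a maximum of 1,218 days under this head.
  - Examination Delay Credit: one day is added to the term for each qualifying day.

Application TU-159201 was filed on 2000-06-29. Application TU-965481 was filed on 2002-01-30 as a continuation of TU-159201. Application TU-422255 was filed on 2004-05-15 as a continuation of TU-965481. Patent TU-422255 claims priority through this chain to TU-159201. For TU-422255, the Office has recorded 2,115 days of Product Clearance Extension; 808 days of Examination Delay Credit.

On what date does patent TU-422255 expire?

January 14, 2021

Earliest priority filing: 29 June 2000.
Base term: 29 June 2000 + 15 years → 29 June 2015.
Product Clearance Extension: 2115 days claimed exceeds the 1218-day cap, so +1218 days → 29 October 2018.
Examination Delay Credit: +808 days → 14 January 2021.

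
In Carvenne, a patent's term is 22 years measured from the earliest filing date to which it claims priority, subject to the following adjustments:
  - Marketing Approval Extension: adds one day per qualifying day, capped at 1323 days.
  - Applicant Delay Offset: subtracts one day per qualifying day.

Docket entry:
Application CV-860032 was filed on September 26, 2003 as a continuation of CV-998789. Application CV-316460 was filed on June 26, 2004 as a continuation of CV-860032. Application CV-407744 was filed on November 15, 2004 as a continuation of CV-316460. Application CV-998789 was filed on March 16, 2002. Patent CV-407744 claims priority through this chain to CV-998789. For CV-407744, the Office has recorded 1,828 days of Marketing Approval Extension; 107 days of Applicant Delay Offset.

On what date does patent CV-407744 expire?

Earliest priority filing: 16 March 2002.
Base term: 16 March 2002 + 22 years → 16 March 2024.
Marketing Approval Extension: 1828 days claimed exceeds the 1323-day cap, so +1323 days → 30 October 2027.
Applicant Delay Offset: −107 days → 15 July 2027.

2027-07-15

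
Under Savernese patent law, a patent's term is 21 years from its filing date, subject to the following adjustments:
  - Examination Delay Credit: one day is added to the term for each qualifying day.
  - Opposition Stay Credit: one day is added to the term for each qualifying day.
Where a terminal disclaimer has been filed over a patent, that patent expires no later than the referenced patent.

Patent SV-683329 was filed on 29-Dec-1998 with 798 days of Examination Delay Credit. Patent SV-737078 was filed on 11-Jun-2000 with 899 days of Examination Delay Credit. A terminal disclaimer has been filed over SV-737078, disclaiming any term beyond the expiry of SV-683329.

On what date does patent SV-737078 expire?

Natural term of SV-737078:
  Base: filing + 21 years → 11 June 2021.
  Examination Delay Credit: +899 days → 27 November 2023.
Expiry of referenced patent SV-683329:
  Base: filing + 21 years → 29 December 2019.
  Examination Delay Credit: +798 days → 6 March 2022.
Terminal disclaimer: SV-737078 expires on the earlier of 27 November 2023 and 6 March 2022.

March 6, 2022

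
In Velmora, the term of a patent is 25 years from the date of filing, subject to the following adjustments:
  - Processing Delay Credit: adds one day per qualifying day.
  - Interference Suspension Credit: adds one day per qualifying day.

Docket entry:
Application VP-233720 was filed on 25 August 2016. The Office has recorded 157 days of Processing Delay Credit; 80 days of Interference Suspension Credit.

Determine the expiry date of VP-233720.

2042-04-19

Base term: filing date + 25 years → 25 August 2041.
Processing Delay Credit: +157 days → 29 January 2042.
Interference Suspension Credit: +80 days → 19 April 2042.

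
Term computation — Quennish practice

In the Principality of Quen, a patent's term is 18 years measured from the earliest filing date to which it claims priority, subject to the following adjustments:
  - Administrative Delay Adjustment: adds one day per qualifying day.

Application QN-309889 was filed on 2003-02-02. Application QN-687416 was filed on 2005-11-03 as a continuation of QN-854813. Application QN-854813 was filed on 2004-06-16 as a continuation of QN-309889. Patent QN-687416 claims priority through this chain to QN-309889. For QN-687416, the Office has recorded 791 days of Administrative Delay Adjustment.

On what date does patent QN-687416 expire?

April 4, 2023

Earliest priority filing: 2 February 2003.
Base term: 2 February 2003 + 18 years → 2 February 2021.
Administrative Delay Adjustment: +791 days → 4 April 2023.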